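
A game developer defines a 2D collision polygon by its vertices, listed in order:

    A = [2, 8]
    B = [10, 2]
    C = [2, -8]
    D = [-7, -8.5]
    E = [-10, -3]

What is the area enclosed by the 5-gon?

185.5

Apply the surveyor's formula: 2A = Σ (x_i·y_{i+1} − x_{i+1}·y_i), indices taken mod 5.
A→B: (2)(2) − (10)(8) = -76
B→C: (10)(-8) − (2)(2) = -84
C→D: (2)(-8.5) − (-7)(-8) = -73
D→E: (-7)(-3) − (-10)(-8.5) = -64
E→A: (-10)(8) − (2)(-3) = -74
Σ = -371
Area = |Σ|/2 = 185.5.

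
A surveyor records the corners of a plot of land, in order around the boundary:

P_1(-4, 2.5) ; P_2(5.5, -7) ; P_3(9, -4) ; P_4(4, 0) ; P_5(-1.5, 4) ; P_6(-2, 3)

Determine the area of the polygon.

Apply the surveyor's formula: 2A = Σ (x_i·y_{i+1} − x_{i+1}·y_i), indices taken mod 6.
Cross-terms: 14.25, 41, 16, 16, 3.5, 7  ⇒  Σ = 97.75
Area = |Σ|/2 = 48.875.

48.875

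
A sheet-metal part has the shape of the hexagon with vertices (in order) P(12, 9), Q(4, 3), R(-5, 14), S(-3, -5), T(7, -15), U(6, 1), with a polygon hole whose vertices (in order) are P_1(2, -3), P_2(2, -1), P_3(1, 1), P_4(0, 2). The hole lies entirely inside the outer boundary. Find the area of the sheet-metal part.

Outer boundary:
Apply the shoelace formula: 2A = Σ (x_i·y_{i+1} − x_{i+1}·y_i), indices taken mod 6.
Σ = (0) + (71) + (67) + (80) + (97) + (42) = 357
Area = |Σ|/2 = 178.5.
Hole:
P_1→P_2: (2)(-1) − (2)(-3) = 4
P_2→P_3: (2)(1) − (1)(-1) = 3
P_3→P_4: (1)(2) − (0)(1) = 2
P_4→P_1: (0)(-3) − (2)(2) = -4
Σ = 5
Area = |Σ|/2 = 2.5.
Net area = 178.5 − 2.5 = 176.

176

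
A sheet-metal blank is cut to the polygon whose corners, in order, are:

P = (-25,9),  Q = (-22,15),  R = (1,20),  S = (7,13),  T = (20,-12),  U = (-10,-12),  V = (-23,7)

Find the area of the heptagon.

920.5

Apply the surveyor's formula: 2A = Σ (x_i·y_{i+1} − x_{i+1}·y_i), indices taken mod 7.
Σ = (-177) + (-455) + (-127) + (-344) + (-360) + (-346) + (-32) = -1841
Area = |Σ|/2 = 920.5.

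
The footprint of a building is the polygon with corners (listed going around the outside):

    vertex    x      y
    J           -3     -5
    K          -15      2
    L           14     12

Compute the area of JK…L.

161.5

Apply the surveyor's formula: 2A = Σ (x_i·y_{i+1} − x_{i+1}·y_i), indices taken mod 3.
Σ = (-81) + (-208) + (-34) = -323
Area = |Σ|/2 = 161.5.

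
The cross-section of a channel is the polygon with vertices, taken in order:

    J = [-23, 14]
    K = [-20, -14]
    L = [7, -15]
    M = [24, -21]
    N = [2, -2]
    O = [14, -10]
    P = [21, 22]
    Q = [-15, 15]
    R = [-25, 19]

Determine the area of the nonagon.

Apply the surveyor's formula: 2A = Σ (x_i·y_{i+1} − x_{i+1}·y_i), indices taken mod 9.
J→K: (-23)(-14) − (-20)(14) = 602
K→L: (-20)(-15) − (7)(-14) = 398
L→M: (7)(-21) − (24)(-15) = 213
M→N: (24)(-2) − (2)(-21) = -6
N→O: (2)(-10) − (14)(-2) = 8
O→P: (14)(22) − (21)(-10) = 518
P→Q: (21)(15) − (-15)(22) = 645
Q→R: (-15)(19) − (-25)(15) = 90
R→J: (-25)(14) − (-23)(19) = 87
Σ = 2555
Area = |Σ|/2 = 1277.5.

1277.5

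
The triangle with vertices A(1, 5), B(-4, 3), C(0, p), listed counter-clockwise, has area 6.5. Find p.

2

Write out the shoelace sum; only the two edges meeting at C involve p:
2·Area = [((-4)·p − 0·3) + (0·5 − 1·p)] + 23
       = -5·p + 23 = 13
⇒ p = 2.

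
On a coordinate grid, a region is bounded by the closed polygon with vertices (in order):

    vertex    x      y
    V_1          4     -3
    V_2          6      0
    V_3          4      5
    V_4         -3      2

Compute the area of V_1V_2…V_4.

36

Apply Gauss's area formula: 2A = Σ (x_i·y_{i+1} − x_{i+1}·y_i), indices taken mod 4.
Cross-terms: 18, 30, 23, 1  ⇒  Σ = 72
Area = |Σ|/2 = 36.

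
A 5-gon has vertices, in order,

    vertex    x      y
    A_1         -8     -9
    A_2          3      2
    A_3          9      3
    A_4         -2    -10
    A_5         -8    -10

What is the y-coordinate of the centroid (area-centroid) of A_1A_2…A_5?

-4.04

Apply the shoelace formula. First the cross-terms c_i = x_i·y_{i+1} − x_{i+1}·y_i:
  11, -9, -84, -60, -8  ⇒  2A = -150, A = -75.
Then Σ (y_i + y_{i+1})·c_i = 1818, so ȳ = 1818 / (6·(-75)) = -4.04.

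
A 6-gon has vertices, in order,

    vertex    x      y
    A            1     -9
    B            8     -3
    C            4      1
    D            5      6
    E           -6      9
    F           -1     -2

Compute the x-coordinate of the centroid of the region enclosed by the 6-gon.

Apply the surveyor's formula. First the cross-terms c_i = x_i·y_{i+1} − x_{i+1}·y_i:
  69, 20, 19, 81, 21, 11  ⇒  2A = 221, A = 110.5.
Then Σ (x_i + x_{i+1})·c_i = 804, so x̄ = 804 / (6·110.5) = 268/221.

268/221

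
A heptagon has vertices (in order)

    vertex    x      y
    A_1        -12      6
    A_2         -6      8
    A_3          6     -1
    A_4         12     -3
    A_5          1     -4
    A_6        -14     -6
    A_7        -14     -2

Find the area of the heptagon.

189.5

Σ = (-60) + (-42) + (-6) + (-45) + (-62) + (-56) + (-108) = -379
Area = |Σ|/2 = 189.5.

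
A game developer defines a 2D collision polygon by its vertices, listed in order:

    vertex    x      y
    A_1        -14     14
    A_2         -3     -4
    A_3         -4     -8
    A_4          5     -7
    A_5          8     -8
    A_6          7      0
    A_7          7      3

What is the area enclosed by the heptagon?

203.5

Apply Gauss's area formula: 2A = Σ (x_i·y_{i+1} − x_{i+1}·y_i), indices taken mod 7.
Σ = (98) + (8) + (68) + (16) + (56) + (21) + (140) = 407
Area = |Σ|/2 = 203.5.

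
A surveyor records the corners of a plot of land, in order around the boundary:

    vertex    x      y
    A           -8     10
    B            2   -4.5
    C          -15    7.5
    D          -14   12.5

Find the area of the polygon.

Cross-terms: 16, -52.5, -82.5, -40  ⇒  Σ = -159
Area = |Σ|/2 = 79.5.

79.5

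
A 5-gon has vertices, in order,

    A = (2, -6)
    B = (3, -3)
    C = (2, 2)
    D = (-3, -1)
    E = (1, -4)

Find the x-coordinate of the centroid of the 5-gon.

Apply the surveyor's formula. First the cross-terms c_i = x_i·y_{i+1} − x_{i+1}·y_i:
  12, 12, 4, 13, 2  ⇒  2A = 43, A = 21.5.
Then Σ (x_i + x_{i+1})·c_i = 96, so x̄ = 96 / (6·21.5) = 32/43.

32/43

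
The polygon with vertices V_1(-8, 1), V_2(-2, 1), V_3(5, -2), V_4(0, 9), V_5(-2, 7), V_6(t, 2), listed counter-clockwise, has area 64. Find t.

-10

The doubled signed area Σ (x_i y_{i+1} − x_{i+1} y_i) is linear in t.
With t=0 it equals 68; the coefficient of t is -6 (from the two edges through V_6).
So -6·t + 68 = 2·64 = 128 ⇒ t = -10.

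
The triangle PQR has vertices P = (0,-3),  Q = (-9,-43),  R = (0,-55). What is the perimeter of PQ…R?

108

|PQ| = √((-9)² + (-40)²) = √1681 = 41
|QR| = √((9)² + (-12)²) = √225 = 15
|RP| = √((0)² + (52)²) = √2704 = 52
Perimeter = 41 + 15 + 52 = 108.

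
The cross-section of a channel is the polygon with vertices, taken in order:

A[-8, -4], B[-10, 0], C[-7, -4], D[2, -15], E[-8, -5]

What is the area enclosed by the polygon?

12.5

Apply the surveyor's formula: 2A = Σ (x_i·y_{i+1} − x_{i+1}·y_i), indices taken mod 5.
Σ = (-40) + (40) + (113) + (-130) + (-8) = -25
Area = |Σ|/2 = 12.5.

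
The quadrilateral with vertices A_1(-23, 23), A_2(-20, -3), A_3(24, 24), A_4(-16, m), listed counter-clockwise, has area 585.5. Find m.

22

The doubled signed area Σ (x_i y_{i+1} − x_{i+1} y_i) is linear in m.
With m=0 it equals 137; the coefficient of m is 47 (from the two edges through A_4).
So 47·m + 137 = 2·585.5 = 1171 ⇒ m = 22.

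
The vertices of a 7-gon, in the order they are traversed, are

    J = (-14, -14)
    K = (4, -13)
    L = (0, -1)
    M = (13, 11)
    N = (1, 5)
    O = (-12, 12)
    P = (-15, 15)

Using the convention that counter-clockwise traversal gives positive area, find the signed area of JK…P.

Apply Gauss's area formula: 2A = Σ (x_i·y_{i+1} − x_{i+1}·y_i), indices taken mod 7.
Σ = (238) + (-4) + (13) + (54) + (72) + (0) + (420) = 793
Signed area = Σ/2 = 396.5 (positive ⇒ counter-clockwise traversal).

396.5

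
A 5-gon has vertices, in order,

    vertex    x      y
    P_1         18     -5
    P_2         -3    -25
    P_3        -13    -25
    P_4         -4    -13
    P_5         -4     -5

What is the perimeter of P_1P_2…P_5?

84

|P_1P_2| = √((-21)² + (-20)²) = √841 = 29
|P_2P_3| = √((-10)² + (0)²) = √100 = 10
|P_3P_4| = √((9)² + (12)²) = √225 = 15
|P_4P_5| = √((0)² + (8)²) = √64 = 8
|P_5P_1| = √((22)² + (0)²) = √484 = 22
Perimeter = 29 + 10 + 15 + 8 + 22 = 84.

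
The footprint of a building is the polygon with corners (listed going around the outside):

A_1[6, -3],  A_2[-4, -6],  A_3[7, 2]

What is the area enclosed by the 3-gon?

23.5

Σ = (-48) + (34) + (-33) = -47
Area = |Σ|/2 = 23.5.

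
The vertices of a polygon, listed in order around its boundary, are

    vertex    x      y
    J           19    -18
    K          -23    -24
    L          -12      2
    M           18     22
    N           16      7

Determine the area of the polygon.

J→K: (19)(-24) − (-23)(-18) = -870
K→L: (-23)(2) − (-12)(-24) = -334
L→M: (-12)(22) − (18)(2) = -300
M→N: (18)(7) − (16)(22) = -226
N→J: (16)(-18) − (19)(7) = -421
Σ = -2151
Area = |Σ|/2 = 1075.5.

1075.5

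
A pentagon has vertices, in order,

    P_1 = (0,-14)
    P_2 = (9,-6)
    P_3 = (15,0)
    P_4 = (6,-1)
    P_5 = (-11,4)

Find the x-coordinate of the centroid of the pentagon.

305/276

Apply the surveyor's formula. First the cross-terms c_i = x_i·y_{i+1} − x_{i+1}·y_i:
  126, 90, -15, 13, 154  ⇒  2A = 368, A = 184.
Then Σ (x_i + x_{i+1})·c_i = 1220, so x̄ = 1220 / (6·184) = 305/276.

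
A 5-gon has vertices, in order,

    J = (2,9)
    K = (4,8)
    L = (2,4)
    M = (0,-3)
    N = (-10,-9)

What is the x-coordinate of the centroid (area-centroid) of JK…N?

-1.9375

Apply the shoelace (surveyor's) formula. First the cross-terms c_i = x_i·y_{i+1} − x_{i+1}·y_i:
  -20, 0, -6, -30, -72  ⇒  2A = -128, A = -64.
Then Σ (x_i + x_{i+1})·c_i = 744, so x̄ = 744 / (6·(-64)) = -1.9375.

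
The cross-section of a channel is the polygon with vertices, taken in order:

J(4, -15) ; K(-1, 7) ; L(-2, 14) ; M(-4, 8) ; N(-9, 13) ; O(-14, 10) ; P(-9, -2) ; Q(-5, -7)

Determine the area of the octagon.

J→K: (4)(7) − (-1)(-15) = 13
K→L: (-1)(14) − (-2)(7) = 0
L→M: (-2)(8) − (-4)(14) = 40
M→N: (-4)(13) − (-9)(8) = 20
N→O: (-9)(10) − (-14)(13) = 92
O→P: (-14)(-2) − (-9)(10) = 118
P→Q: (-9)(-7) − (-5)(-2) = 53
Q→J: (-5)(-15) − (4)(-7) = 103
Σ = 439
Area = |Σ|/2 = 219.5.

219.5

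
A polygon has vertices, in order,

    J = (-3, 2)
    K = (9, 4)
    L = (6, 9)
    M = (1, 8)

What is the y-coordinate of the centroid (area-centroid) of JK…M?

371/69

Apply the surveyor's formula. First the cross-terms c_i = x_i·y_{i+1} − x_{i+1}·y_i:
  -30, 57, 39, 26  ⇒  2A = 92, A = 46.
Then Σ (y_i + y_{i+1})·c_i = 1484, so ȳ = 1484 / (6·46) = 371/69.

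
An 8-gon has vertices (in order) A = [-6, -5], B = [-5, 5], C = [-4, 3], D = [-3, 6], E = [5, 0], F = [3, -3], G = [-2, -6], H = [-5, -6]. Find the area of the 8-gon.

81.5

Cross-terms: -55, 5, -15, -30, -15, -24, -18, -11  ⇒  Σ = -163
Area = |Σ|/2 = 81.5.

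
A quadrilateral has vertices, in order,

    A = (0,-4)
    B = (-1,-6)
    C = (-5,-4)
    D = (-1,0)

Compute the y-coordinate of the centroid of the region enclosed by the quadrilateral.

Apply the shoelace (surveyor's) formula. First the cross-terms c_i = x_i·y_{i+1} − x_{i+1}·y_i:
  -4, -26, -4, 4  ⇒  2A = -30, A = -15.
Then Σ (y_i + y_{i+1})·c_i = 300, so ȳ = 300 / (6·(-15)) = -10/3.

-10/3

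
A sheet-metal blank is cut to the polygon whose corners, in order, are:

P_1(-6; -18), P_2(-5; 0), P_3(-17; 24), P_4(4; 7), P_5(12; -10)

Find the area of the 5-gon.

412.5

Apply the surveyor's formula: 2A = Σ (x_i·y_{i+1} − x_{i+1}·y_i), indices taken mod 5.
Σ = (-90) + (-120) + (-215) + (-124) + (-276) = -825
Area = |Σ|/2 = 412.5.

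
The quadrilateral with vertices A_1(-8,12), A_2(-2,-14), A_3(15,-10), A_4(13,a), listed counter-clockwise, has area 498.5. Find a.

15

Write out the shoelace sum; only the two edges meeting at A_4 involve a:
2·Area = [(15·a − 13·(-10)) + (13·12 − (-8)·a)] + 366
       = 23·a + 652 = 997
⇒ a = 15.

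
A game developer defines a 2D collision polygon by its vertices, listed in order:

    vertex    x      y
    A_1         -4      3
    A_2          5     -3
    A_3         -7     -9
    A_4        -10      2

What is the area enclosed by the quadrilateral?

97.5

Cross-terms: -3, -66, -104, -22  ⇒  Σ = -195
Area = |Σ|/2 = 97.5.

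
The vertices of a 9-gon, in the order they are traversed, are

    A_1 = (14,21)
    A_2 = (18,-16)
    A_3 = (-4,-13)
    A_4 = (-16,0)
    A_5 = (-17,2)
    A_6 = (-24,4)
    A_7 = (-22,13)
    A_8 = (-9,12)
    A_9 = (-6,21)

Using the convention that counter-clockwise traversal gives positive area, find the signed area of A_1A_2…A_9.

Apply the surveyor's formula: 2A = Σ (x_i·y_{i+1} − x_{i+1}·y_i), indices taken mod 9.
Σ = (-602) + (-298) + (-208) + (-32) + (-20) + (-224) + (-147) + (-117) + (-420) = -2068
Signed area = Σ/2 = -1034 (negative ⇒ clockwise traversal).

-1034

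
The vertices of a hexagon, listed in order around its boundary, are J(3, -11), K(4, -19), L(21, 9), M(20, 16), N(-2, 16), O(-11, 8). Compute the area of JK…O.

Apply Gauss's area formula: 2A = Σ (x_i·y_{i+1} − x_{i+1}·y_i), indices taken mod 6.
Σ = (-13) + (435) + (156) + (352) + (160) + (97) = 1187
Area = |Σ|/2 = 593.5.

593.5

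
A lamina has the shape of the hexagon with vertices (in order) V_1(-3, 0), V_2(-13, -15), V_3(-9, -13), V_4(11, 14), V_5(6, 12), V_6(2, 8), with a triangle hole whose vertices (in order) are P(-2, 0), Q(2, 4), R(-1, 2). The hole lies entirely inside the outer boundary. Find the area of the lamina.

Outer boundary:
Σ = (45) + (34) + (17) + (48) + (24) + (24) = 192
Area = |Σ|/2 = 96.
Hole:
Apply the shoelace formula: 2A = Σ (x_i·y_{i+1} − x_{i+1}·y_i), indices taken mod 3.
P→Q: (-2)(4) − (2)(0) = -8
Q→R: (2)(2) − (-1)(4) = 8
R→P: (-1)(0) − (-2)(2) = 4
Σ = 4
Area = |Σ|/2 = 2.
Net area = 96 − 2 = 94.

94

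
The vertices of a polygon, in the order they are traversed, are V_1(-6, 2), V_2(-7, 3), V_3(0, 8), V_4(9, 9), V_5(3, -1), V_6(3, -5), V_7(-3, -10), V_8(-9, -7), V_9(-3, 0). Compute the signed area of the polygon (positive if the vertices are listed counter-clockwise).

-160.5

Apply the shoelace formula: 2A = Σ (x_i·y_{i+1} − x_{i+1}·y_i), indices taken mod 9.
Cross-terms: -4, -56, -72, -36, -12, -45, -69, -21, -6  ⇒  Σ = -321
Signed area = Σ/2 = -160.5 (negative ⇒ clockwise traversal).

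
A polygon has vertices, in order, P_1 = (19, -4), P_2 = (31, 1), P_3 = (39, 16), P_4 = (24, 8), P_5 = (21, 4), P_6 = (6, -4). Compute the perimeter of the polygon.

|P_1P_2| = √((12)² + (5)²) = √169 = 13
|P_2P_3| = √((8)² + (15)²) = √289 = 17
|P_3P_4| = √((-15)² + (-8)²) = √289 = 17
|P_4P_5| = √((-3)² + (-4)²) = √25 = 5
|P_5P_6| = √((-15)² + (-8)²) = √289 = 17
|P_6P_1| = √((13)² + (0)²) = √169 = 13
Perimeter = 13 + 17 + 17 + 5 + 17 + 13 = 82.

82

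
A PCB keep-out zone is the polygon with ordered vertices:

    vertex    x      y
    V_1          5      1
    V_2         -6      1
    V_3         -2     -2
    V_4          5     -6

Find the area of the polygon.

Cross-terms: 11, 14, 22, 35  ⇒  Σ = 82
Area = |Σ|/2 = 41.

41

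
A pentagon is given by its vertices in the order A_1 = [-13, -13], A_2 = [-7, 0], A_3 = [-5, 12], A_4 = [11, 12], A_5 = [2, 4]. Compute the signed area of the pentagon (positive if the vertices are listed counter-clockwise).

-160.5

Apply the shoelace (surveyor's) formula: 2A = Σ (x_i·y_{i+1} − x_{i+1}·y_i), indices taken mod 5.
Σ = (-91) + (-84) + (-192) + (20) + (26) = -321
Signed area = Σ/2 = -160.5 (negative ⇒ clockwise traversal).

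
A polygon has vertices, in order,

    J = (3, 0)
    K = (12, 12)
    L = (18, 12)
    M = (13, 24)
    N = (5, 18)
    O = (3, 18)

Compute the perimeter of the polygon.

64

|JK| = √((9)² + (12)²) = √225 = 15
|KL| = √((6)² + (0)²) = √36 = 6
|LM| = √((-5)² + (12)²) = √169 = 13
|MN| = √((-8)² + (-6)²) = √100 = 10
|NO| = √((-2)² + (0)²) = √4 = 2
|OJ| = √((0)² + (-18)²) = √324 = 18
Perimeter = 15 + 6 + 13 + 10 + 2 + 18 = 64.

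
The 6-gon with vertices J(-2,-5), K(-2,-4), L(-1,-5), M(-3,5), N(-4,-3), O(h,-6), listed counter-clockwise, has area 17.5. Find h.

-5

The doubled signed area Σ (x_i y_{i+1} − x_{i+1} y_i) is linear in h.
With h=0 it equals 25; the coefficient of h is -2 (from the two edges through O).
So -2·h + 25 = 2·17.5 = 35 ⇒ h = -5.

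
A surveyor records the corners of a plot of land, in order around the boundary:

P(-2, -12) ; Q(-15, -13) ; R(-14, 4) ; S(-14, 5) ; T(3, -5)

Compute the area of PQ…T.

Apply Gauss's area formula: 2A = Σ (x_i·y_{i+1} − x_{i+1}·y_i), indices taken mod 5.
Σ = (-154) + (-242) + (-14) + (55) + (-46) = -401
Area = |Σ|/2 = 200.5.

200.5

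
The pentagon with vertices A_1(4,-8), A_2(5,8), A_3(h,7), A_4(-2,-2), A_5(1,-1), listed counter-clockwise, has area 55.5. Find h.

1

The doubled signed area Σ (x_i y_{i+1} − x_{i+1} y_i) is linear in h.
With h=0 it equals 121; the coefficient of h is -10 (from the two edges through A_3).
So -10·h + 121 = 2·55.5 = 111 ⇒ h = 1.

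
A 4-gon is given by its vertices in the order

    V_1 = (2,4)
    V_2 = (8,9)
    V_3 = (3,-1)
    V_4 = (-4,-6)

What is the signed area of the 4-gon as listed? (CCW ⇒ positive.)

-37.5

Apply the shoelace formula: 2A = Σ (x_i·y_{i+1} − x_{i+1}·y_i), indices taken mod 4.
Σ = (-14) + (-35) + (-22) + (-4) = -75
Signed area = Σ/2 = -37.5 (negative ⇒ clockwise traversal).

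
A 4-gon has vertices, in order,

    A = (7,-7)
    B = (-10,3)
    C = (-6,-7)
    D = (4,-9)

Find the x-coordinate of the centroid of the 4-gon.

-20/9

Apply the shoelace formula. First the cross-terms c_i = x_i·y_{i+1} − x_{i+1}·y_i:
  -49, 88, 82, 35  ⇒  2A = 156, A = 78.
Then Σ (x_i + x_{i+1})·c_i = -1040, so x̄ = -1040 / (6·78) = -20/9.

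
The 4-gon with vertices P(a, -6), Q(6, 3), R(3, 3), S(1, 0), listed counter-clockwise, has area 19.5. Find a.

The doubled signed area Σ (x_i y_{i+1} − x_{i+1} y_i) is linear in a.
With a=0 it equals 36; the coefficient of a is 3 (from the two edges through P).
So 3·a + 36 = 2·19.5 = 39 ⇒ a = 1.

1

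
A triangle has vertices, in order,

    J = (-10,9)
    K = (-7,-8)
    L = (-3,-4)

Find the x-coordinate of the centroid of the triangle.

-20/3

Apply the shoelace formula. First the cross-terms c_i = x_i·y_{i+1} − x_{i+1}·y_i:
  143, 4, -67  ⇒  2A = 80, A = 40.
Then Σ (x_i + x_{i+1})·c_i = -1600, so x̄ = -1600 / (6·40) = -20/3.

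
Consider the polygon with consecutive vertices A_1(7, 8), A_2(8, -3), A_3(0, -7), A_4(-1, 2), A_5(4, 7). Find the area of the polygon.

Apply the shoelace (surveyor's) formula: 2A = Σ (x_i·y_{i+1} − x_{i+1}·y_i), indices taken mod 5.
Σ = (-85) + (-56) + (-7) + (-15) + (-17) = -180
Area = |Σ|/2 = 90.

90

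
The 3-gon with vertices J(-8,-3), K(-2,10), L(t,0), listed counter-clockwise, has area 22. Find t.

The doubled signed area Σ (x_i y_{i+1} − x_{i+1} y_i) is linear in t.
With t=0 it equals -86; the coefficient of t is -13 (from the two edges through L).
So -13·t + -86 = 2·22 = 44 ⇒ t = -10.

-10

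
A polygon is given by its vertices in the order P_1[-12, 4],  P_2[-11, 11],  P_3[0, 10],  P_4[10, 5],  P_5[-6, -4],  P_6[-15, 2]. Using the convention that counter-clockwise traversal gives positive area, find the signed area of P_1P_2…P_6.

-208

Apply the shoelace (surveyor's) formula: 2A = Σ (x_i·y_{i+1} − x_{i+1}·y_i), indices taken mod 6.
Σ = (-88) + (-110) + (-100) + (-10) + (-72) + (-36) = -416
Signed area = Σ/2 = -208 (negative ⇒ clockwise traversal).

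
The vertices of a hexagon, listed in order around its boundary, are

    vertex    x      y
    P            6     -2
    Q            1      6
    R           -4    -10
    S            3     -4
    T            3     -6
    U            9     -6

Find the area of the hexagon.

73

Apply the shoelace (surveyor's) formula: 2A = Σ (x_i·y_{i+1} − x_{i+1}·y_i), indices taken mod 6.
Σ = (38) + (14) + (46) + (-6) + (36) + (18) = 146
Area = |Σ|/2 = 73.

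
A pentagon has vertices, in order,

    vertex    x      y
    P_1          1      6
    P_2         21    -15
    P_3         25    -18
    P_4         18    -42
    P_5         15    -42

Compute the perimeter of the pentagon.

|P_1P_2| = √((20)² + (-21)²) = √841 = 29
|P_2P_3| = √((4)² + (-3)²) = √25 = 5
|P_3P_4| = √((-7)² + (-24)²) = √625 = 25
|P_4P_5| = √((-3)² + (0)²) = √9 = 3
|P_5P_1| = √((-14)² + (48)²) = √2500 = 50
Perimeter = 29 + 5 + 25 + 3 + 50 = 112.

112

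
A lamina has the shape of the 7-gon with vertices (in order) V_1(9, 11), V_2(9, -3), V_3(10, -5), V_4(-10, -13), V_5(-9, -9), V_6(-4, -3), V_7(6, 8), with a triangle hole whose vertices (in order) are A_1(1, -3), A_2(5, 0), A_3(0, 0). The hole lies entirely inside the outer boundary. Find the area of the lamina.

181

Outer boundary:
Apply the shoelace (surveyor's) formula: 2A = Σ (x_i·y_{i+1} − x_{i+1}·y_i), indices taken mod 7.
Cross-terms: -126, -15, -180, -27, -9, -14, -6  ⇒  Σ = -377
Area = |Σ|/2 = 188.5.
Hole:
A_1→A_2: (1)(0) − (5)(-3) = 15
A_2→A_3: (5)(0) − (0)(0) = 0
A_3→A_1: (0)(-3) − (1)(0) = 0
Σ = 15
Area = |Σ|/2 = 7.5.
Net area = 188.5 − 7.5 = 181.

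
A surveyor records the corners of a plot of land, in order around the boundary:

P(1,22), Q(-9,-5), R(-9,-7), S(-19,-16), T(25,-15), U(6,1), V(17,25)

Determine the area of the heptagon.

752

Apply the shoelace (surveyor's) formula: 2A = Σ (x_i·y_{i+1} − x_{i+1}·y_i), indices taken mod 7.
Σ = (193) + (18) + (11) + (685) + (115) + (133) + (349) = 1504
Area = |Σ|/2 = 752.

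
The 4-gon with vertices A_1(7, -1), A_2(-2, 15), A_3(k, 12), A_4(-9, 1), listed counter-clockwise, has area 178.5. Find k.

The doubled signed area Σ (x_i y_{i+1} − x_{i+1} y_i) is linear in k.
With k=0 it equals 189; the coefficient of k is -14 (from the two edges through A_3).
So -14·k + 189 = 2·178.5 = 357 ⇒ k = -12.

-12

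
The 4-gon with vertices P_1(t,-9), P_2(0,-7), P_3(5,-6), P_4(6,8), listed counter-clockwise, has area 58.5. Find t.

-4

Write out the shoelace sum; only the two edges meeting at P_1 involve t:
2·Area = [(6·(-9) − t·8) + (t·(-7) − 0·(-9))] + 111
       = -15·t + 57 = 117
⇒ t = -4.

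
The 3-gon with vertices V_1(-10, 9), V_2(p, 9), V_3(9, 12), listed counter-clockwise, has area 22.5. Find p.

5

Write out the shoelace sum; only the two edges meeting at V_2 involve p:
2·Area = [((-10)·9 − p·9) + (p·12 − 9·9)] + 201
       = 3·p + 30 = 45
⇒ p = 5.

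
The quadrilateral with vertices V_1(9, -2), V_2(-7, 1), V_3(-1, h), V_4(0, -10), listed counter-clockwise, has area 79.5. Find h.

The doubled signed area Σ (x_i y_{i+1} − x_{i+1} y_i) is linear in h.
With h=0 it equals 96; the coefficient of h is -7 (from the two edges through V_3).
So -7·h + 96 = 2·79.5 = 159 ⇒ h = -9.

-9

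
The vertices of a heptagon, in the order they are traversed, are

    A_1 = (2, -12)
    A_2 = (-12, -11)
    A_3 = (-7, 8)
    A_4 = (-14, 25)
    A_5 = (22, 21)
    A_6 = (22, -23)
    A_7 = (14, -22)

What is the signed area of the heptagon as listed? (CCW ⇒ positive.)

A_1→A_2: (2)(-11) − (-12)(-12) = -166
A_2→A_3: (-12)(8) − (-7)(-11) = -173
A_3→A_4: (-7)(25) − (-14)(8) = -63
A_4→A_5: (-14)(21) − (22)(25) = -844
A_5→A_6: (22)(-23) − (22)(21) = -968
A_6→A_7: (22)(-22) − (14)(-23) = -162
A_7→A_1: (14)(-12) − (2)(-22) = -124
Σ = -2500
Signed area = Σ/2 = -1250 (negative ⇒ clockwise traversal).

-1250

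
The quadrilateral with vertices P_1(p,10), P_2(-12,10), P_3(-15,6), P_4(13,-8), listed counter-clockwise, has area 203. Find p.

2

The doubled signed area Σ (x_i y_{i+1} − x_{i+1} y_i) is linear in p.
With p=0 it equals 370; the coefficient of p is 18 (from the two edges through P_1).
So 18·p + 370 = 2·203 = 406 ⇒ p = 2.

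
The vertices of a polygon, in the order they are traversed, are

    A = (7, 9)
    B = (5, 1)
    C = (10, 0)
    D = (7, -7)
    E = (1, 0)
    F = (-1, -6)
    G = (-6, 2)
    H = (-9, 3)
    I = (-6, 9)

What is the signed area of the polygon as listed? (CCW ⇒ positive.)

-167.5

Σ = (-38) + (-10) + (-70) + (7) + (-6) + (-38) + (0) + (-63) + (-117) = -335
Signed area = Σ/2 = -167.5 (negative ⇒ clockwise traversal).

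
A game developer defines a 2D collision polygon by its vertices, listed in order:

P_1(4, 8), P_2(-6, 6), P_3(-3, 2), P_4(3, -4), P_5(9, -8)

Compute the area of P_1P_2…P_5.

100

Apply the shoelace formula: 2A = Σ (x_i·y_{i+1} − x_{i+1}·y_i), indices taken mod 5.
P_1→P_2: (4)(6) − (-6)(8) = 72
P_2→P_3: (-6)(2) − (-3)(6) = 6
P_3→P_4: (-3)(-4) − (3)(2) = 6
P_4→P_5: (3)(-8) − (9)(-4) = 12
P_5→P_1: (9)(8) − (4)(-8) = 104
Σ = 200
Area = |Σ|/2 = 100.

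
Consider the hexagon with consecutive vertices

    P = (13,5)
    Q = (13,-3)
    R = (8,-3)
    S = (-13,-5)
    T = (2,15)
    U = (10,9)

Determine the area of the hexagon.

Apply Gauss's area formula: 2A = Σ (x_i·y_{i+1} − x_{i+1}·y_i), indices taken mod 6.
P→Q: (13)(-3) − (13)(5) = -104
Q→R: (13)(-3) − (8)(-3) = -15
R→S: (8)(-5) − (-13)(-3) = -79
S→T: (-13)(15) − (2)(-5) = -185
T→U: (2)(9) − (10)(15) = -132
U→P: (10)(5) − (13)(9) = -67
Σ = -582
Area = |Σ|/2 = 291.

291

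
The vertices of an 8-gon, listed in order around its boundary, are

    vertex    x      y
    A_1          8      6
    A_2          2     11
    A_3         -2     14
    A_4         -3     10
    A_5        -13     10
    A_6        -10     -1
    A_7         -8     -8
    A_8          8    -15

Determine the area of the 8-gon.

392.5

Apply the shoelace (surveyor's) formula: 2A = Σ (x_i·y_{i+1} − x_{i+1}·y_i), indices taken mod 8.
Σ = (76) + (50) + (22) + (100) + (113) + (72) + (184) + (168) = 785
Area = |Σ|/2 = 392.5.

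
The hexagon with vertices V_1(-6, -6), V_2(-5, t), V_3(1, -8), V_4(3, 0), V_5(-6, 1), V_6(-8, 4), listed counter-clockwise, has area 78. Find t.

The doubled signed area Σ (x_i y_{i+1} − x_{i+1} y_i) is linear in t.
With t=0 it equals 93; the coefficient of t is -7 (from the two edges through V_2).
So -7·t + 93 = 2·78 = 156 ⇒ t = -9.

-9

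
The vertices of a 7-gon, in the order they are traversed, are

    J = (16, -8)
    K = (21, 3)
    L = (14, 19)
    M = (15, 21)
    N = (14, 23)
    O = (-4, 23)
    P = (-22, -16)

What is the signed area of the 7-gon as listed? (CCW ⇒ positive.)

1024.5

Apply the surveyor's formula: 2A = Σ (x_i·y_{i+1} − x_{i+1}·y_i), indices taken mod 7.
J→K: (16)(3) − (21)(-8) = 216
K→L: (21)(19) − (14)(3) = 357
L→M: (14)(21) − (15)(19) = 9
M→N: (15)(23) − (14)(21) = 51
N→O: (14)(23) − (-4)(23) = 414
O→P: (-4)(-16) − (-22)(23) = 570
P→J: (-22)(-8) − (16)(-16) = 432
Σ = 2049
Signed area = Σ/2 = 1024.5 (positive ⇒ counter-clockwise traversal).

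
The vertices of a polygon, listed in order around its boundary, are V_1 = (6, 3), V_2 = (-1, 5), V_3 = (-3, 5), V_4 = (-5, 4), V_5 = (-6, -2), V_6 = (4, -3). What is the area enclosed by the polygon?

Apply the shoelace formula: 2A = Σ (x_i·y_{i+1} − x_{i+1}·y_i), indices taken mod 6.
Σ = (33) + (10) + (13) + (34) + (26) + (30) = 146
Area = |Σ|/2 = 73.

73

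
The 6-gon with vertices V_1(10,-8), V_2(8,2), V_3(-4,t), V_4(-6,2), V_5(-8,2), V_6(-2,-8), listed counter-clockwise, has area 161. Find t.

The doubled signed area Σ (x_i y_{i+1} − x_{i+1} y_i) is linear in t.
With t=0 it equals 252; the coefficient of t is 14 (from the two edges through V_3).
So 14·t + 252 = 2·161 = 322 ⇒ t = 5.

5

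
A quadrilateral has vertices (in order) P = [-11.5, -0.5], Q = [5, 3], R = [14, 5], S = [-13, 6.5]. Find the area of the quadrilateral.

94.125

Apply the shoelace (surveyor's) formula: 2A = Σ (x_i·y_{i+1} − x_{i+1}·y_i), indices taken mod 4.
P→Q: (-11.5)(3) − (5)(-0.5) = -32
Q→R: (5)(5) − (14)(3) = -17
R→S: (14)(6.5) − (-13)(5) = 156
S→P: (-13)(-0.5) − (-11.5)(6.5) = 81.25
Σ = 188.25
Area = |Σ|/2 = 94.125.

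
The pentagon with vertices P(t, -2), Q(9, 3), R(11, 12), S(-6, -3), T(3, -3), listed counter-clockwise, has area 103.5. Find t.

9

Write out the shoelace sum; only the two edges meeting at P involve t:
2·Area = [(3·(-2) − t·(-3)) + (t·3 − 9·(-2))] + 141
       = 6·t + 153 = 207
⇒ t = 9.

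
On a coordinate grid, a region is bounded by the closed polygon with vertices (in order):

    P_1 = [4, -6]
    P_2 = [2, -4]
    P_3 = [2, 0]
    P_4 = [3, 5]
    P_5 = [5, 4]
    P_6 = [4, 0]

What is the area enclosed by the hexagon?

Apply the shoelace formula: 2A = Σ (x_i·y_{i+1} − x_{i+1}·y_i), indices taken mod 6.
P_1→P_2: (4)(-4) − (2)(-6) = -4
P_2→P_3: (2)(0) − (2)(-4) = 8
P_3→P_4: (2)(5) − (3)(0) = 10
P_4→P_5: (3)(4) − (5)(5) = -13
P_5→P_6: (5)(0) − (4)(4) = -16
P_6→P_1: (4)(-6) − (4)(0) = -24
Σ = -39
Area = |Σ|/2 = 19.5.

19.5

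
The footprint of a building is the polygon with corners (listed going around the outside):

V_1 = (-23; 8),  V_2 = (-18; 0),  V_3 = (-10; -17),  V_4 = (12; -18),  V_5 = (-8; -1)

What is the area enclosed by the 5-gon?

295.5

Apply the surveyor's formula: 2A = Σ (x_i·y_{i+1} − x_{i+1}·y_i), indices taken mod 5.
V_1→V_2: (-23)(0) − (-18)(8) = 144
V_2→V_3: (-18)(-17) − (-10)(0) = 306
V_3→V_4: (-10)(-18) − (12)(-17) = 384
V_4→V_5: (12)(-1) − (-8)(-18) = -156
V_5→V_1: (-8)(8) − (-23)(-1) = -87
Σ = 591
Area = |Σ|/2 = 295.5.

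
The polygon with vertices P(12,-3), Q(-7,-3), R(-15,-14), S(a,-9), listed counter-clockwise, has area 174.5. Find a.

10

The doubled signed area Σ (x_i y_{i+1} − x_{i+1} y_i) is linear in a.
With a=0 it equals 239; the coefficient of a is 11 (from the two edges through S).
So 11·a + 239 = 2·174.5 = 349 ⇒ a = 10.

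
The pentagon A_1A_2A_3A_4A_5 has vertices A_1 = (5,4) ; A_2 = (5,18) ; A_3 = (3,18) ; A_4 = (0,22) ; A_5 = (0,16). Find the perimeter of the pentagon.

40

|A_1A_2| = √((0)² + (14)²) = √196 = 14
|A_2A_3| = √((-2)² + (0)²) = √4 = 2
|A_3A_4| = √((-3)² + (4)²) = √25 = 5
|A_4A_5| = √((0)² + (-6)²) = √36 = 6
|A_5A_1| = √((5)² + (-12)²) = √169 = 13
Perimeter = 14 + 2 + 5 + 6 + 13 = 40.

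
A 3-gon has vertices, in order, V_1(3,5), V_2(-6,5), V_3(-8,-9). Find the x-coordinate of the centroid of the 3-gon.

-11/3

Apply Gauss's area formula. First the cross-terms c_i = x_i·y_{i+1} − x_{i+1}·y_i:
  45, 94, -13  ⇒  2A = 126, A = 63.
Then Σ (x_i + x_{i+1})·c_i = -1386, so x̄ = -1386 / (6·63) = -11/3.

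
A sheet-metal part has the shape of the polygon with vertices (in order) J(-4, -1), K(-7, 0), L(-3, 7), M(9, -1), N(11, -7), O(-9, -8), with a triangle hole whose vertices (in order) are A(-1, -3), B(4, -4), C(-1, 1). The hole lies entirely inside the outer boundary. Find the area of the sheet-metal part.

Outer boundary:
Cross-terms: -7, -49, -60, -52, -151, -23  ⇒  Σ = -342
Area = |Σ|/2 = 171.
Hole:
A→B: (-1)(-4) − (4)(-3) = 16
B→C: (4)(1) − (-1)(-4) = 0
C→A: (-1)(-3) − (-1)(1) = 4
Σ = 20
Area = |Σ|/2 = 10.
Net area = 171 − 10 = 161.

161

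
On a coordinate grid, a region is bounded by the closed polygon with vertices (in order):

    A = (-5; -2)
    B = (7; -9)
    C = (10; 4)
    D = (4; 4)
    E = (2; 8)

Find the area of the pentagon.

130.5

Apply Gauss's area formula: 2A = Σ (x_i·y_{i+1} − x_{i+1}·y_i), indices taken mod 5.
Cross-terms: 59, 118, 24, 24, 36  ⇒  Σ = 261
Area = |Σ|/2 = 130.5.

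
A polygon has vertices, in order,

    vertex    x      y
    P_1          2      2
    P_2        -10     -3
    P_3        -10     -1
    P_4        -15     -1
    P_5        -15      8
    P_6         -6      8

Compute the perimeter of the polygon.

|P_1P_2| = √((-12)² + (-5)²) = √169 = 13
|P_2P_3| = √((0)² + (2)²) = √4 = 2
|P_3P_4| = √((-5)² + (0)²) = √25 = 5
|P_4P_5| = √((0)² + (9)²) = √81 = 9
|P_5P_6| = √((9)² + (0)²) = √81 = 9
|P_6P_1| = √((8)² + (-6)²) = √100 = 10
Perimeter = 13 + 2 + 5 + 9 + 9 + 10 = 48.

48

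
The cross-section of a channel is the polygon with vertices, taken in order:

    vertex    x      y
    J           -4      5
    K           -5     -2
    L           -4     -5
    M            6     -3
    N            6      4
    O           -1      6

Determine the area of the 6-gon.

96.5

Apply the shoelace formula: 2A = Σ (x_i·y_{i+1} − x_{i+1}·y_i), indices taken mod 6.
Cross-terms: 33, 17, 42, 42, 40, 19  ⇒  Σ = 193
Area = |Σ|/2 = 96.5.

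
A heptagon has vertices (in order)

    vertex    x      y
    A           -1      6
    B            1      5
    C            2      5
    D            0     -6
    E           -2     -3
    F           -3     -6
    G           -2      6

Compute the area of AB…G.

36.5

Σ = (-11) + (-5) + (-12) + (-12) + (3) + (-30) + (-6) = -73
Area = |Σ|/2 = 36.5.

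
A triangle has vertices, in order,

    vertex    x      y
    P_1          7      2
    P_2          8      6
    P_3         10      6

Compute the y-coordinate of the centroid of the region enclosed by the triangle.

Apply Gauss's area formula. First the cross-terms c_i = x_i·y_{i+1} − x_{i+1}·y_i:
  26, -12, -22  ⇒  2A = -8, A = -4.
Then Σ (y_i + y_{i+1})·c_i = -112, so ȳ = -112 / (6·(-4)) = 14/3.

14/3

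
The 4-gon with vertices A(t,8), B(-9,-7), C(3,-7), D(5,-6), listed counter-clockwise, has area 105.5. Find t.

The doubled signed area Σ (x_i y_{i+1} − x_{i+1} y_i) is linear in t.
With t=0 it equals 213; the coefficient of t is -1 (from the two edges through A).
So -1·t + 213 = 2·105.5 = 211 ⇒ t = 2.

2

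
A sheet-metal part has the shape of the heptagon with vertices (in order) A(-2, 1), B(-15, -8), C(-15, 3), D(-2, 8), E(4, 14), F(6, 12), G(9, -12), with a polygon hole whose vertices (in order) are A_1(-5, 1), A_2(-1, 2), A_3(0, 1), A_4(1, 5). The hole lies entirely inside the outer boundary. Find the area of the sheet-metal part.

262

Outer boundary:
Apply Gauss's area formula: 2A = Σ (x_i·y_{i+1} − x_{i+1}·y_i), indices taken mod 7.
Cross-terms: 31, -165, -114, -60, -36, -180, -15  ⇒  Σ = -539
Area = |Σ|/2 = 269.5.
Hole:
Apply Gauss's area formula: 2A = Σ (x_i·y_{i+1} − x_{i+1}·y_i), indices taken mod 4.
Σ = (-9) + (-1) + (-1) + (26) = 15
Area = |Σ|/2 = 7.5.
Net area = 269.5 − 7.5 = 262.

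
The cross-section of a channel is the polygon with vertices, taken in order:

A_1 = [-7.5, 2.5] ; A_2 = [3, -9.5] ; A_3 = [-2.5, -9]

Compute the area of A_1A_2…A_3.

30.375

Cross-terms: 63.75, -50.75, -73.75  ⇒  Σ = -60.75
Area = |Σ|/2 = 30.375.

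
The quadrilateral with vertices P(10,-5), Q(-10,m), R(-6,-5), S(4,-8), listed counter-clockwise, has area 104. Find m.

Write out the shoelace sum; only the two edges meeting at Q involve m:
2·Area = [(10·m − (-10)·(-5)) + ((-10)·(-5) − (-6)·m)] + 128
       = 16·m + 128 = 208
⇒ m = 5.

5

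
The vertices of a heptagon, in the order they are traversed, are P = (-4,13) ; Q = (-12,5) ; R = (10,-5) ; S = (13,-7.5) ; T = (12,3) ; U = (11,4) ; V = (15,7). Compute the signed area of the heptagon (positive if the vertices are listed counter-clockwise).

P→Q: (-4)(5) − (-12)(13) = 136
Q→R: (-12)(-5) − (10)(5) = 10
R→S: (10)(-7.5) − (13)(-5) = -10
S→T: (13)(3) − (12)(-7.5) = 129
T→U: (12)(4) − (11)(3) = 15
U→V: (11)(7) − (15)(4) = 17
V→P: (15)(13) − (-4)(7) = 223
Σ = 520
Signed area = Σ/2 = 260 (positive ⇒ counter-clockwise traversal).

260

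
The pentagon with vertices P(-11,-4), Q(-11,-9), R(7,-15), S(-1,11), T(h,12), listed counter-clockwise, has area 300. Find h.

The doubled signed area Σ (x_i y_{i+1} − x_{i+1} y_i) is linear in h.
With h=0 it equals 465; the coefficient of h is -15 (from the two edges through T).
So -15·h + 465 = 2·300 = 600 ⇒ h = -9.

-9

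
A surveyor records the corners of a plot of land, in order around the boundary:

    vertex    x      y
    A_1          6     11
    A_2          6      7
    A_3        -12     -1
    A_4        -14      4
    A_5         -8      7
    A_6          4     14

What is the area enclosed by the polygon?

127

Σ = (-24) + (78) + (-62) + (-66) + (-140) + (-40) = -254
Area = |Σ|/2 = 127.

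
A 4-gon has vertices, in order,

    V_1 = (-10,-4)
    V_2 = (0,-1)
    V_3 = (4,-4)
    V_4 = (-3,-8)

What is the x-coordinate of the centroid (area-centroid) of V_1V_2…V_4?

Apply the shoelace (surveyor's) formula. First the cross-terms c_i = x_i·y_{i+1} − x_{i+1}·y_i:
  10, 4, -44, -68  ⇒  2A = -98, A = -49.
Then Σ (x_i + x_{i+1})·c_i = 756, so x̄ = 756 / (6·(-49)) = -18/7.

-18/7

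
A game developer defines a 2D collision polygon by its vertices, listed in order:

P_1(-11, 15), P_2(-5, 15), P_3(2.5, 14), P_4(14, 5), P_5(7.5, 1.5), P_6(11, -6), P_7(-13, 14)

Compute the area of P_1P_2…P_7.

Apply the surveyor's formula: 2A = Σ (x_i·y_{i+1} − x_{i+1}·y_i), indices taken mod 7.
Σ = (-90) + (-107.5) + (-183.5) + (-16.5) + (-61.5) + (76) + (-41) = -424
Area = |Σ|/2 = 212.

212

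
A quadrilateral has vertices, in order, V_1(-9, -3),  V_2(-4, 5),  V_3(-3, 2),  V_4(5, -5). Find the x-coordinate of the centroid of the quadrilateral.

Apply the surveyor's formula. First the cross-terms c_i = x_i·y_{i+1} − x_{i+1}·y_i:
  -57, 7, 5, -60  ⇒  2A = -105, A = -52.5.
Then Σ (x_i + x_{i+1})·c_i = 942, so x̄ = 942 / (6·(-52.5)) = -314/105.

-314/105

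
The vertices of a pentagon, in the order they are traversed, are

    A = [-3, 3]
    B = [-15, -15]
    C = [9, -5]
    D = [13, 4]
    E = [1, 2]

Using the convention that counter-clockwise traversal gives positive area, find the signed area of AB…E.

216

Σ = (90) + (210) + (101) + (22) + (9) = 432
Signed area = Σ/2 = 216 (positive ⇒ counter-clockwise traversal).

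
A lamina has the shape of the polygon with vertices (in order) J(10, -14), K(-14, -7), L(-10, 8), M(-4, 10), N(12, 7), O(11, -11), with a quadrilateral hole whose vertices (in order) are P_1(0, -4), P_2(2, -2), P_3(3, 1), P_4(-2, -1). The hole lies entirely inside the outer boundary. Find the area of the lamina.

Outer boundary:
Apply Gauss's area formula: 2A = Σ (x_i·y_{i+1} − x_{i+1}·y_i), indices taken mod 6.
Σ = (-266) + (-182) + (-68) + (-148) + (-209) + (-44) = -917
Area = |Σ|/2 = 458.5.
Hole:
Apply the shoelace formula: 2A = Σ (x_i·y_{i+1} − x_{i+1}·y_i), indices taken mod 4.
Σ = (8) + (8) + (-1) + (8) = 23
Area = |Σ|/2 = 11.5.
Net area = 458.5 − 11.5 = 447.

447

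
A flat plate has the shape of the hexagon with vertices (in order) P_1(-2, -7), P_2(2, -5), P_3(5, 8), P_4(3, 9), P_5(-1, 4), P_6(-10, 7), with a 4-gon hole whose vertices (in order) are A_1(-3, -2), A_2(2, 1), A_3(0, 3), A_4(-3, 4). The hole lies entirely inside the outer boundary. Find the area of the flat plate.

95

Outer boundary:
P_1→P_2: (-2)(-5) − (2)(-7) = 24
P_2→P_3: (2)(8) − (5)(-5) = 41
P_3→P_4: (5)(9) − (3)(8) = 21
P_4→P_5: (3)(4) − (-1)(9) = 21
P_5→P_6: (-1)(7) − (-10)(4) = 33
P_6→P_1: (-10)(-7) − (-2)(7) = 84
Σ = 224
Area = |Σ|/2 = 112.
Hole:
Apply the surveyor's formula: 2A = Σ (x_i·y_{i+1} − x_{i+1}·y_i), indices taken mod 4.
Σ = (1) + (6) + (9) + (18) = 34
Area = |Σ|/2 = 17.
Net area = 112 − 17 = 95.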